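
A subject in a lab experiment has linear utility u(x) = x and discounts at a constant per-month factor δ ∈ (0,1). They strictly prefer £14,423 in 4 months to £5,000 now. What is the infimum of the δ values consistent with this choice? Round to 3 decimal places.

δ > 0.767

The preference means 5000 < δ^4·14423.
So δ^4 > 5000/14423 = 0.34667; taking the 4th root of both positive sides preserves the inequality.
δ > (5000/14423)^(1/4) ≈ 0.767.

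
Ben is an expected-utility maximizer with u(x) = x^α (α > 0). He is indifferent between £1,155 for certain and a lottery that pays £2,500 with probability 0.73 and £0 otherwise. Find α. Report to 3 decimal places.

α ≈ 0.408

The lottery's expected utility is 0.73·u(2500) + 0.27·u(0) = 0.73·2500^α (since u(0) = 0 for α > 0).
Equating: 1155^α = 0.73·2500^α, i.e. 0.4620^α = 0.73.
Take logs: α = ln 0.73 / ln(1155/2500) ≈ 0.40756.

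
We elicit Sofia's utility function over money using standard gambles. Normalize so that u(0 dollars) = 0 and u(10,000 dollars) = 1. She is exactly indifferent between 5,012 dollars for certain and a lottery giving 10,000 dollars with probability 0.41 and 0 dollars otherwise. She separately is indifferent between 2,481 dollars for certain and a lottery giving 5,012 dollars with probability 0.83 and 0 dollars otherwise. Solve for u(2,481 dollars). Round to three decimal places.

0.340

From the first indifference, u(5,012 dollars) = 0.41·u(10,000 dollars) + 0.59·u(0 dollars) = 0.41·1 + 0.59·0 = 0.41.
Then u(2,481 dollars) = 0.83·u(5,012 dollars) + 0.17·u(0 dollars) = 0.83·0.41 + 0.17·0.00 = 0.3403.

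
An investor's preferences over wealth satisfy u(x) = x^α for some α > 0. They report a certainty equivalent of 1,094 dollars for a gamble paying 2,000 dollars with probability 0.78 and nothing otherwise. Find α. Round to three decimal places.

EU(lottery) = 0.78·2000^α + 0.22·0 = 0.78·2000^α.
Setting u(1094) equal to that: 1094^α = 0.78·2000^α ⇒ (1094/2000)^α = 0.78.
Taking logs: α·ln(1094/2000) = ln(0.78), so α = -0.248461 / -0.603306 ≈ 0.412.

α ≈ 0.412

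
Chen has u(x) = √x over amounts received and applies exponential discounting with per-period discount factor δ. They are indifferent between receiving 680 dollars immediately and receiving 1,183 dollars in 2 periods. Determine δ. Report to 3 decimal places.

Indifference means u(680) = δ^2 · u(1183), so δ^2 = u(680)/u(1183).
Since u(x) = √x, δ^2 = √(680/1183) = 0.75816.
Hence δ = (0.75816)^(1/2) = 0.87073.

δ ≈ 0.871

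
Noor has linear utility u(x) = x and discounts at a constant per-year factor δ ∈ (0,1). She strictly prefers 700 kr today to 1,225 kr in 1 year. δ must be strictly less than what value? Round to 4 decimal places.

The preference means 700 > δ·1225.
So δ < 700/1225 = 0.57143.

δ < 0.5714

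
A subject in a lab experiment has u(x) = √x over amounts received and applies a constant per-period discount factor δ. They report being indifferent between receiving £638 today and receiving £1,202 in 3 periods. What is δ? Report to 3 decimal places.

δ ≈ 0.900

Indifference means u(638) = δ^3 · u(1202), so δ^3 = u(638)/u(1202).
With u(x) = √x: δ^3 = √638/√1202 = √(638/1202) = 0.72855.
So δ = 0.72855^(1/3) ≈ 0.900.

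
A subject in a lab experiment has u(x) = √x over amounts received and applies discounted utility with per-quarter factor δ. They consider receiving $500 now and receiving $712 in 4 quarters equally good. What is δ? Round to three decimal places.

δ ≈ 0.957

The payoff in 4 quarters is discounted by δ^4, so u(500) = δ^4·u(712) and δ^4 = u(500)/u(712).
With u(x) = √x: δ^4 = √500/√712 = √(500/712) = 0.83800.
Taking the 4th root: δ = 0.83800^(1/4) ≈ 0.957.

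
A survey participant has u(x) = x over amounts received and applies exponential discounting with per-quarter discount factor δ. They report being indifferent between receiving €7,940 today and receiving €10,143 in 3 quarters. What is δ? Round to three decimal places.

Equating discounted utilities: u(7940) = δ^3·u(10143) ⇒ δ^3 = u(7940)/u(10143).
With u(x) = x: δ^3 = 7940/10143 = 0.78281.
Taking the cube root: δ = 0.78281^(1/3) ≈ 0.922.

δ ≈ 0.922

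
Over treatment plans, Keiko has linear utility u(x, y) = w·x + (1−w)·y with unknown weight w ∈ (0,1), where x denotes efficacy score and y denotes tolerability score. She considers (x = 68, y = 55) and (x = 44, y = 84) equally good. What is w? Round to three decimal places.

Indifference: w·68 + (1−w)·55 = w·44 + (1−w)·84.
Rearranging, 24·w − 29·(1−w) = 0.
Hence w = 29/(24+29) = 29/53 = 0.547.

w = 0.547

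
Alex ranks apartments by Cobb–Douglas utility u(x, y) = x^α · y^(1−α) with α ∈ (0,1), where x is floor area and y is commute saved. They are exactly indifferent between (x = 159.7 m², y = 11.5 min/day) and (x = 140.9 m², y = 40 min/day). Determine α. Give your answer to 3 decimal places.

The Cobb–Douglas utilities coincide, so 159.7^α·11.5^(1−α) = 140.9^α·40^(1−α).
Taking logs: α·ln 159.7 + (1−α)·ln 11.5 = α·ln 140.9 + (1−α)·ln 40, i.e. α·0.125247 = (1−α)·1.246532.
With A = 0.125247 and B = 1.246532: α·A = (1−α)·B, so α = B/(A+B) = 1.246532/1.371779 ≈ 0.909.

α ≈ 0.909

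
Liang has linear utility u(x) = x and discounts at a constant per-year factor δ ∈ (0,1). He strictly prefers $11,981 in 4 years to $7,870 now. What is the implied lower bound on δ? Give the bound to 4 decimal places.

Comparing present values: 7870 < δ^4·11981.
Hence δ^4 > 7870/11981 = 0.65687, and x ↦ x^(1/4) is increasing on (0,∞).
δ > (7870/11981)^(1/4) ≈ 0.9003.

δ > 0.9003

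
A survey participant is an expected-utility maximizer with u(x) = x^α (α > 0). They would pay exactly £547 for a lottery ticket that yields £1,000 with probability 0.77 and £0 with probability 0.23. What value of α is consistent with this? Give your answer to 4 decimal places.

EU(lottery) = 0.77·1000^α + 0.23·0 = 0.77·1000^α.
Equating: 547^α = 0.77·1000^α, i.e. 0.5470^α = 0.77.
Taking logs: α·ln(547/1000) = ln(0.77), so α = -0.2613648 / -0.6033065 ≈ 0.4332.

α ≈ 0.4332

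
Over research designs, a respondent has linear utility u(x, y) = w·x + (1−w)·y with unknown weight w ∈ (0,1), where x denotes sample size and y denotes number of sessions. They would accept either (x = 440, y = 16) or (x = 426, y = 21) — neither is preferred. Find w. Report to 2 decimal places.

w = 0.26

Indifference: w·440 + (1−w)·16 = w·426 + (1−w)·21.
w·(440−426) = (1−w)·(21−16), i.e. w·14 = (1−w)·5.
The marginal rate of substitution is 5/14, so w = 5/(14+5) = 0.26.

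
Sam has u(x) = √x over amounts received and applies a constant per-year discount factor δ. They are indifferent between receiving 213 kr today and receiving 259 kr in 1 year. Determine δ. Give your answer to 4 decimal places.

δ ≈ 0.9069

Equating discounted utilities: u(213) = δ·u(259) ⇒ δ = u(213)/u(259).
With u(x) = √x: δ = √213/√259 = √(213/259) = 0.90686.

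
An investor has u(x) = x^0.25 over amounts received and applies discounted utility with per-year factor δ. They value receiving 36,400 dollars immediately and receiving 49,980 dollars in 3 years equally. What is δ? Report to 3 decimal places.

Indifference means u(36400) = δ^3 · u(49980), so δ^3 = u(36400)/u(49980).
With u(x) = x^0.25: δ^3 = 36400^0.25/49980^0.25 = (36400/49980)^0.25 = 0.92380.
Taking the cube root: δ = 0.92380^(1/3) ≈ 0.974.

δ ≈ 0.974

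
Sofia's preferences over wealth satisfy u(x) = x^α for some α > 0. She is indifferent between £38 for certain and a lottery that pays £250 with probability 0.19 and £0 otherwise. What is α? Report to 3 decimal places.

α ≈ 0.882

Since u(0) = 0, the lottery's EU is 0.19·250^α.
Indifference: 38^α = 0.19·250^α, so (38/250)^α = 0.19.
α = ln(0.19) / ln(38/250) = -1.660731/-1.883875 ≈ 0.882.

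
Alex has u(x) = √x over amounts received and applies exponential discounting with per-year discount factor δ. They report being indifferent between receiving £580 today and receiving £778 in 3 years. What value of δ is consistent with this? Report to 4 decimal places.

The payoff in 3 years is discounted by δ^3, so u(580) = δ^3·u(778) and δ^3 = u(580)/u(778).
Since u(x) = √x, δ^3 = √(580/778) = 0.86342.
Hence δ = (0.86342)^(1/3) = 0.952229.

δ ≈ 0.9522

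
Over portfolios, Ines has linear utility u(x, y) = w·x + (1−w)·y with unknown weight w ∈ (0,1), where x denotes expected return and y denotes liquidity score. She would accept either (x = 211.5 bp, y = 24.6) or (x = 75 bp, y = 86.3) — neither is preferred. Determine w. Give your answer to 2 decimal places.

Indifference: w·211.5 + (1−w)·24.6 = w·75 + (1−w)·86.3.
Rearranging, 136.5·w − 61.7·(1−w) = 0.
Hence w = 61.7/(136.5+61.7) = 61.7/198.2 = 0.31.

w = 0.31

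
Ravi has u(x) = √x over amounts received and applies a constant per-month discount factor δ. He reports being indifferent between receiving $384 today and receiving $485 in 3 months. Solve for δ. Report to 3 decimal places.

δ ≈ 0.962

Indifference means u(384) = δ^3 · u(485), so δ^3 = u(384)/u(485).
Since u(x) = √x, δ^3 = √(384/485) = 0.88980.
Hence δ = (0.88980)^(1/3) = 0.96183.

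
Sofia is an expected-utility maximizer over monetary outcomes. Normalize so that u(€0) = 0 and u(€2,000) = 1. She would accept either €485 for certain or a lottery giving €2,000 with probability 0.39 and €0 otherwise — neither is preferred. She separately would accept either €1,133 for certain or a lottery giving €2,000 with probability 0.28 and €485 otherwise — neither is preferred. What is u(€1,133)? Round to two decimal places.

From the first indifference, u(€485) = 0.39·u(€2,000) + 0.61·u(€0) = 0.39·1 + 0.61·0 = 0.39.
The second indifference gives u(€1,133) = 0.28·u(€2,000) + 0.72·u(€485) = 0.28·1.00 + 0.72·0.39 = 0.5608.

0.56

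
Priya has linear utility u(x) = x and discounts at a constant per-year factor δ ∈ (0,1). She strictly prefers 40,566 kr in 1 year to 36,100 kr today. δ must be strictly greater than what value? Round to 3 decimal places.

δ > 0.890

Comparing present values: 36100 < δ·40566.
So δ > 36100/40566 = 0.88991.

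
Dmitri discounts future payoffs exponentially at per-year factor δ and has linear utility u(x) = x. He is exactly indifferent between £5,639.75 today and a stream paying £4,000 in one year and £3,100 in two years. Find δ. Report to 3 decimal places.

Present value of the stream is 4000·δ + 3100·δ². Indifference gives 4000δ + 3100δ² = 5639.75.
Rearranged: 3100δ² + 4000δ − 5639.75 = 0.
By the quadratic formula (taking the positive root), δ = (−4000 + √85932900.00) / 6200 ≈ 0.850.

δ ≈ 0.850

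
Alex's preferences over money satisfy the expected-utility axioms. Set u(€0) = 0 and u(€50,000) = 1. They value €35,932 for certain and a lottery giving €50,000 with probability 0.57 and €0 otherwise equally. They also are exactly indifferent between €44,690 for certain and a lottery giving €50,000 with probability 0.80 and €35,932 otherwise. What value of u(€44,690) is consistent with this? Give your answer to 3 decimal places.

From the first indifference, u(€35,932) = 0.57·u(€50,000) + 0.43·u(€0) = 0.57·1 + 0.43·0 = 0.57.
Chaining: u(€44,690) = 0.80·1.00 + 0.20·0.57 = 0.9140.

0.914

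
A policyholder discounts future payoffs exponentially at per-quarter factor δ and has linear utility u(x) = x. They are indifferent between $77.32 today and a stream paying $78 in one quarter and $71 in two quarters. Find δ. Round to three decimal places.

δ ≈ 0.630

Present value of the stream is 78·δ + 71·δ². Indifference gives 78δ + 71δ² = 77.32.
So 71δ² + 78δ − 77.32 = 0.
δ = (−78 + √(78² + 4·71·77.32)) / (2·71) = (−78 + √28042.88) / 142 ≈ 0.630.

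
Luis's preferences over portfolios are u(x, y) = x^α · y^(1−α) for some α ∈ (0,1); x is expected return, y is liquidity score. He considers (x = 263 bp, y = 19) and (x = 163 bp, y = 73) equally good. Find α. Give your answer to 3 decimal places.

α ≈ 0.738

Set the two utilities equal: 263^α·19^(1−α) = 163^α·73^(1−α).
(263/163)^α = (73/19)^(1−α); take logs: α·ln(263/163) = (1−α)·ln(73/19), i.e. α·0.478404 = (1−α)·1.346020.
So α/(1−α) = (1.346020)/(0.478404) = 2.813563, and α = 2.813563/3.813563 ≈ 0.738.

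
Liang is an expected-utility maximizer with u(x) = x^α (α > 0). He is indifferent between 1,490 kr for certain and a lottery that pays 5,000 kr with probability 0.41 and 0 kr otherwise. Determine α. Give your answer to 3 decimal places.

The lottery's expected utility is 0.41·u(5000) + 0.59·u(0) = 0.41·5000^α (since u(0) = 0 for α > 0).
Equating: 1490^α = 0.41·5000^α, i.e. 0.2980^α = 0.41.
Taking logs: α·ln(1490/5000) = ln(0.41), so α = -0.891598 / -1.210662 ≈ 0.736.

α ≈ 0.736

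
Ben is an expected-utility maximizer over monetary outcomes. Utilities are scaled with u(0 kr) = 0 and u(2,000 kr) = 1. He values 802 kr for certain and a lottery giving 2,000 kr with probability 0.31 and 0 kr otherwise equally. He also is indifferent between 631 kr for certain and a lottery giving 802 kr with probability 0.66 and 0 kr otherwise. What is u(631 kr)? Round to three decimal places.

The first gamble pins u(802 kr): it must equal 0.31·1 + 0.69·0 = 0.31.
Then u(631 kr) = 0.66·u(802 kr) + 0.34·u(0 kr) = 0.66·0.31 + 0.34·0.00 = 0.2046.

0.205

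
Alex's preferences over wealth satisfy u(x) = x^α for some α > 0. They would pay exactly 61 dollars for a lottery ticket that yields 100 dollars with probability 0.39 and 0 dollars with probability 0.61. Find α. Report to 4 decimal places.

α ≈ 1.9049

Since u(0) = 0, the lottery's EU is 0.39·100^α.
Equating: 61^α = 0.39·100^α, i.e. 0.6100^α = 0.39.
Taking logs: α·ln(61/100) = ln(0.39), so α = -0.9416085 / -0.4942963 ≈ 1.9049.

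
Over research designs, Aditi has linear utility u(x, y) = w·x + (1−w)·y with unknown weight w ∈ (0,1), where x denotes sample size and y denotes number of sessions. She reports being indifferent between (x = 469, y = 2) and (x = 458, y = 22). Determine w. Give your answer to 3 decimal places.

w = 0.645

Equating utilities: w·469 + (1−w)·2 = w·458 + (1−w)·22.
Rearranging, 11·w − 20·(1−w) = 0.
So w/(1−w) = 20/11 = 1.8182, giving w = 20/(11+20) = 0.645.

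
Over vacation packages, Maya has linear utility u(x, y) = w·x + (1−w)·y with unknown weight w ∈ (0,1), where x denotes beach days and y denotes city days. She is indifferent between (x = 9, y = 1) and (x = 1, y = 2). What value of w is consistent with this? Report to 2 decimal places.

w = 0.11

Indifference: w·9 + (1−w)·1 = w·1 + (1−w)·2.
w·(9−1) = (1−w)·(2−1), i.e. w·8 = (1−w)·1.
Hence w = 1/(8+1) = 1/9 = 0.11.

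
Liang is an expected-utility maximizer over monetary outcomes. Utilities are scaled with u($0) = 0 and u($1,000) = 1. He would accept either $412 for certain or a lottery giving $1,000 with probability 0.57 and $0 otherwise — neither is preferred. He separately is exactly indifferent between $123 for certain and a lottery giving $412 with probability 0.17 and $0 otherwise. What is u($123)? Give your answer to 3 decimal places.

The first gamble pins u($412): it must equal 0.57·1 + 0.43·0 = 0.57.
Chaining: u($123) = 0.17·0.57 + 0.83·0.00 = 0.0969.

0.097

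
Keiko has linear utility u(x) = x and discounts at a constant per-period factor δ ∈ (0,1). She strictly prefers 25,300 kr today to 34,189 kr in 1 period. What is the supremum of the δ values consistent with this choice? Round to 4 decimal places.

The preference means 25300 > δ·34189.
Dividing through by 34189 gives δ < 0.74000.

δ < 0.7400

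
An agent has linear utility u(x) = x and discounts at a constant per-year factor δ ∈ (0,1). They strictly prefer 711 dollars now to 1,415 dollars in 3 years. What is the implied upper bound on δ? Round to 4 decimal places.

δ < 0.7950

Under u(x) = x this choice says 711 > δ^3·1415.
Dividing by 1415: δ^3 < 0.50247. Both sides are positive, so the cube root keeps the direction.
δ < 0.50247^(1/3) = 0.7950.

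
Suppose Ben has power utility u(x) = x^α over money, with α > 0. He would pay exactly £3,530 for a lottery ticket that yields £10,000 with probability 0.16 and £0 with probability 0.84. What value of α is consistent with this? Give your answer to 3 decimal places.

α ≈ 1.760

Since u(0) = 0, the lottery's EU is 0.16·10000^α.
Equating: 3530^α = 0.16·10000^α, i.e. 0.3530^α = 0.16.
Taking logs: α·ln(3530/10000) = ln(0.16), so α = -1.832581 / -1.041287 ≈ 1.760.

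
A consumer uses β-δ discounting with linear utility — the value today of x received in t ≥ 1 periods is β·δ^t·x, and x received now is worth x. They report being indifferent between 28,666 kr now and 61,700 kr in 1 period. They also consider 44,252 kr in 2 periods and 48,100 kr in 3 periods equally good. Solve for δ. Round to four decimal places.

δ ≈ 0.9200

Both payoffs in the second observation are in the future, so β drops out: δ^2·44252 = δ^3·48100 ⇒ δ = 44252/48100 = 0.92000.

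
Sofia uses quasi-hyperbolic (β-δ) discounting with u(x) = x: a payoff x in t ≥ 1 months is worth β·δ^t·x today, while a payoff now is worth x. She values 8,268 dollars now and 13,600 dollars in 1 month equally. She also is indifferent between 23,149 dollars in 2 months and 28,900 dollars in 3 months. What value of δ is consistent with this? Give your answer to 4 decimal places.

δ ≈ 0.8010

Both payoffs in the second observation are in the future, so β drops out: δ^2·23149 = δ^3·28900 ⇒ δ = 23149/28900 = 0.80100.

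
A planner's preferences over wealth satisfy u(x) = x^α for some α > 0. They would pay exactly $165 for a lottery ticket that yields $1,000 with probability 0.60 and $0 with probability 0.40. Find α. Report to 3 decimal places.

α ≈ 0.284

The lottery's expected utility is 0.60·u(1000) + 0.40·u(0) = 0.60·1000^α (since u(0) = 0 for α > 0).
Equating: 165^α = 0.60·1000^α, i.e. 0.1650^α = 0.60.
Taking logs: α·ln(165/1000) = ln(0.60), so α = -0.510826 / -1.801810 ≈ 0.284.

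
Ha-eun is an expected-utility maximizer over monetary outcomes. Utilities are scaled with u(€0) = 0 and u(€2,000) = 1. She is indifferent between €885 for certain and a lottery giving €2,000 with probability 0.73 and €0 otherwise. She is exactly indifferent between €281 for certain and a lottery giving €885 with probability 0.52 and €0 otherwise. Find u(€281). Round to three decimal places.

From the first indifference, u(€885) = 0.73·u(€2,000) + 0.27·u(€0) = 0.73·1 + 0.27·0 = 0.73.
The second indifference gives u(€281) = 0.52·u(€885) + 0.48·u(€0) = 0.52·0.73 + 0.48·0.00 = 0.3796.

0.380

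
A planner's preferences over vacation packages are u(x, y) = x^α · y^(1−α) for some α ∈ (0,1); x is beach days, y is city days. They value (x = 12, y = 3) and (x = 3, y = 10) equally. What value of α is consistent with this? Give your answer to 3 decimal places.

The Cobb–Douglas utilities coincide, so 12^α·3^(1−α) = 3^α·10^(1−α).
Rearrange to (12/3)^α = (10/3)^(1−α) and take logs: α·1.386294 = (1−α)·1.203973.
With A = 1.386294 and B = 1.203973: α·A = (1−α)·B, so α = B/(A+B) = 1.203973/2.590267 ≈ 0.465.

α ≈ 0.465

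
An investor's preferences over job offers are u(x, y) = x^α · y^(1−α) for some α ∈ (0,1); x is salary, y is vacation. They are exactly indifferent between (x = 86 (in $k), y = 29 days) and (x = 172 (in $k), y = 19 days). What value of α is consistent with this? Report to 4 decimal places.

α ≈ 0.3789

Indifference: 86^α · 29^(1−α) = 172^α · 19^(1−α).
(86/172)^α = (19/29)^(1−α); take logs: α·ln(86/172) = (1−α)·ln(19/29), i.e. α·-0.6931472 = (1−α)·-0.4228569.
So α/(1−α) = (-0.4228569)/(-0.6931472) = 0.6100535, and α = 0.6100535/1.6100535 ≈ 0.3789.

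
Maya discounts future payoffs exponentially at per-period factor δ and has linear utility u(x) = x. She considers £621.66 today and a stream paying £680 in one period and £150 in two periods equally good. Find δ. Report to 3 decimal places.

Equating present values: 621.66 = 680δ + 150δ².
That is, 150δ² + 680δ − 621.66 = 0, a quadratic in δ.
The positive root is δ = [−680 + √(680² + 4·150·621.66)] / (2·150) = (−680 + 914.000)/300 ≈ 0.780.

δ ≈ 0.780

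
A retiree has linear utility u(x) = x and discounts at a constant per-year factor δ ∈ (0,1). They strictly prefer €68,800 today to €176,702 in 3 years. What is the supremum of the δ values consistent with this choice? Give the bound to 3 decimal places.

δ < 0.730

The preference means 68800 > δ^3·176702.
So δ^3 < 68800/176702 = 0.38936; taking the cube root of both positive sides preserves the inequality.
δ < 0.38936^(1/3) = 0.730.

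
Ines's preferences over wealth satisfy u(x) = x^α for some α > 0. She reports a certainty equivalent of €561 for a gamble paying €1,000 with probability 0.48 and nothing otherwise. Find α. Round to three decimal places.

The lottery's expected utility is 0.48·u(1000) + 0.52·u(0) = 0.48·1000^α (since u(0) = 0 for α > 0).
Setting u(561) equal to that: 561^α = 0.48·1000^α ⇒ (561/1000)^α = 0.48.
Take logs: α = ln 0.48 / ln(561/1000) ≈ 1.26977.

α ≈ 1.270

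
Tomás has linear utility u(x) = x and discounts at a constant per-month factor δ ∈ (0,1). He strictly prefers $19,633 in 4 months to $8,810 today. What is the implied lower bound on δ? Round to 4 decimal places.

Comparing present values: 8810 < δ^4·19633.
So δ^4 > 8810/19633 = 0.44873; taking the 4th root of both positive sides preserves the inequality.
δ > 0.44873^(1/4) = 0.8185.

δ > 0.8185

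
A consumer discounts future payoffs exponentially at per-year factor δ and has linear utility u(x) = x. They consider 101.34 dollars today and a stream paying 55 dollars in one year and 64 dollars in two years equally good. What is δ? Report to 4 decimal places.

The stream is worth 55δ + 64δ² today, so 55δ + 64δ² = 101.34.
So 64δ² + 55δ − 101.34 = 0.
By the quadratic formula (taking the positive root), δ = (−55 + √28968.04) / 128 ≈ 0.9000.

δ ≈ 0.9000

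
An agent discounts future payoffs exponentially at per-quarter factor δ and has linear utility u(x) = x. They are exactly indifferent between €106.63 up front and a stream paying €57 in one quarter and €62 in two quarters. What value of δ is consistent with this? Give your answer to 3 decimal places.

δ ≈ 0.930

The stream is worth 57δ + 62δ² today, so 57δ + 62δ² = 106.63.
So 62δ² + 57δ − 106.63 = 0.
δ = (−57 + √(57² + 4·62·106.63)) / (2·62) = (−57 + √29693.24) / 124 ≈ 0.930.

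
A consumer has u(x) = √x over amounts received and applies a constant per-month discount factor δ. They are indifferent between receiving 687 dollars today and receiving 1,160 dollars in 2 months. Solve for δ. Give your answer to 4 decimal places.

The payoff in 2 months is discounted by δ^2, so u(687) = δ^2·u(1160) and δ^2 = u(687)/u(1160).
With u(x) = √x: δ^2 = √687/√1160 = √(687/1160) = 0.76957.
Hence δ = (0.76957)^(1/2) = 0.877253.

δ ≈ 0.8773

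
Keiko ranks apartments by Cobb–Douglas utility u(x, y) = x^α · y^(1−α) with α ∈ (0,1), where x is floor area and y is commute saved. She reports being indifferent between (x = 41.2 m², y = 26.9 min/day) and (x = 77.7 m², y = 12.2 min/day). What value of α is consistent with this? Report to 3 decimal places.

The Cobb–Douglas utilities coincide, so 41.2^α·26.9^(1−α) = 77.7^α·12.2^(1−α).
Rearrange to (41.2/77.7)^α = (12.2/26.9)^(1−α) and take logs: α·-0.634417 = (1−α)·-0.790690.
Thus α·(-1.425107) = -0.790690, so α = -0.790690/-1.425107 ≈ 0.555.

α ≈ 0.555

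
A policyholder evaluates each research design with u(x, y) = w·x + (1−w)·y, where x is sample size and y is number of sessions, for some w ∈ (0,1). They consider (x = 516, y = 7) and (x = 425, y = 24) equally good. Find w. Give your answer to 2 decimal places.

u(516,7) = u(425,24) means w·516 + (1−w)·7 = w·425 + (1−w)·24.
Collecting terms: w·91 = (1−w)·17.
The marginal rate of substitution is 17/91, so w = 17/(91+17) = 0.16.

w = 0.16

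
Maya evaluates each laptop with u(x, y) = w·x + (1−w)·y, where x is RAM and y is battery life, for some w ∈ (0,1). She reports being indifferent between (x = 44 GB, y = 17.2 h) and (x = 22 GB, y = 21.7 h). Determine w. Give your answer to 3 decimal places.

w = 0.170

u(44,17.2) = u(22,21.7) means w·44 + (1−w)·17.2 = w·22 + (1−w)·21.7.
Collecting terms: w·22 = (1−w)·4.5.
So w/(1−w) = 4.5/22 = 0.2045, giving w = 4.5/(22+4.5) = 0.170.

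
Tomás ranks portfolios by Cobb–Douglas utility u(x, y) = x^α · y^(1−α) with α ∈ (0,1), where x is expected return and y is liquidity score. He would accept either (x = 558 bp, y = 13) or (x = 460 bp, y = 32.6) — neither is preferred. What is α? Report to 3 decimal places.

Set the two utilities equal: 558^α·13^(1−α) = 460^α·32.6^(1−α).
(558/460)^α = (32.6/13)^(1−α); take logs: α·ln(558/460) = (1−α)·ln(32.6/13), i.e. α·0.193132 = (1−α)·0.919363.
With A = 0.193132 and B = 0.919363: α·A = (1−α)·B, so α = B/(A+B) = 0.919363/1.112495 ≈ 0.826.

α ≈ 0.826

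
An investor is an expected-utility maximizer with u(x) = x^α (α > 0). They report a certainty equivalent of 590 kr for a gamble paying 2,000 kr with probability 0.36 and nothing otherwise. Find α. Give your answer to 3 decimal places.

Since u(0) = 0, the lottery's EU is 0.36·2000^α.
Indifference: 590^α = 0.36·2000^α, so (590/2000)^α = 0.36.
Taking logs: α·ln(590/2000) = ln(0.36), so α = -1.021651 / -1.220780 ≈ 0.837.

α ≈ 0.837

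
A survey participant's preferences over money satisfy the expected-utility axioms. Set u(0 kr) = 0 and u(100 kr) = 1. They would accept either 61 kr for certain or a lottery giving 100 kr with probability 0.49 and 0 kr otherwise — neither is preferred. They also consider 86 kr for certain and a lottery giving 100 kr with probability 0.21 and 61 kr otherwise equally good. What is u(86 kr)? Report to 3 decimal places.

0.597

First, u(61 kr) = 0.49·u(100 kr) + 0.51·u(0 kr) = 0.49.
The second indifference gives u(86 kr) = 0.21·u(100 kr) + 0.79·u(61 kr) = 0.21·1.00 + 0.79·0.49 = 0.5971.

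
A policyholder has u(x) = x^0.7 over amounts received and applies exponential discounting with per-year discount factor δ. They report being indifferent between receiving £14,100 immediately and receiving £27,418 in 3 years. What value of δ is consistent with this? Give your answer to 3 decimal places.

Equating discounted utilities: u(14100) = δ^3·u(27418) ⇒ δ^3 = u(14100)/u(27418).
With u(x) = x^0.7: δ^3 = 14100^0.7/27418^0.7 = (14100/27418)^0.7 = 0.62781.
So δ = 0.62781^(1/3) ≈ 0.856.

δ ≈ 0.856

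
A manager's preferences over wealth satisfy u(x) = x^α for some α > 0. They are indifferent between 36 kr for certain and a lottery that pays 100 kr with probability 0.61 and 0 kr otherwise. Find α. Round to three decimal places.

Since u(0) = 0, the lottery's EU is 0.61·100^α.
Setting u(36) equal to that: 36^α = 0.61·100^α ⇒ (36/100)^α = 0.61.
α = ln(0.61) / ln(36/100) = -0.494296/-1.021651 ≈ 0.484.

α ≈ 0.484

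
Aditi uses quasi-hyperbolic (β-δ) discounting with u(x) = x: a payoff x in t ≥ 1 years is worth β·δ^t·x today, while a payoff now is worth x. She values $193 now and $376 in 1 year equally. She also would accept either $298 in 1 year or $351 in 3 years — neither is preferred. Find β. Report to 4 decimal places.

The second indifference involves only future payoffs, so β cancels: β·δ^1·298 = β·δ^3·351, giving δ^2 = 298/351 = 0.84900, so δ = 0.92141.
Substituting δ into 193 = β·δ·376: β = 193/(346.451) ≈ 0.5571.

β ≈ 0.5571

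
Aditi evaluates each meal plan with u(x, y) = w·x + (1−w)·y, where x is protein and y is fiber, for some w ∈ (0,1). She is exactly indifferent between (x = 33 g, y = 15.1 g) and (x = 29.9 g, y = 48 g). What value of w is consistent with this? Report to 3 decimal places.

u(33,15.1) = u(29.9,48) means w·33 + (1−w)·15.1 = w·29.9 + (1−w)·48.
Collecting terms: w·3.1 = (1−w)·32.9.
So w/(1−w) = 32.9/3.1 = 10.6129, giving w = 32.9/(3.1+32.9) = 0.914.

w = 0.914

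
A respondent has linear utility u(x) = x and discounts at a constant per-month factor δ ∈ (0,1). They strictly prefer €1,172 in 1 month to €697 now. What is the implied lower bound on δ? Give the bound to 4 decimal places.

δ > 0.5947

The preference means 697 < δ·1172.
Dividing through by 1172 gives δ > 0.59471.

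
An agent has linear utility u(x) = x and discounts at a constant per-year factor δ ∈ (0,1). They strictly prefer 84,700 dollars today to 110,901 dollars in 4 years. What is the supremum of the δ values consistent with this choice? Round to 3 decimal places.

The preference means 84700 > δ^4·110901.
Dividing by 110901: δ^4 < 0.76374. Both sides are positive, so the 4th root keeps the direction.
δ < (84700/110901)^(1/4) ≈ 0.935.

δ < 0.935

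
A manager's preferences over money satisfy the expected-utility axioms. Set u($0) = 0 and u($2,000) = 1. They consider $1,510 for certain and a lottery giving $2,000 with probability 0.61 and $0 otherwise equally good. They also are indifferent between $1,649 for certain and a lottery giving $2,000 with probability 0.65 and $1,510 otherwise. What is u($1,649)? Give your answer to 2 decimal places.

First, u($1,510) = 0.61·u($2,000) + 0.39·u($0) = 0.61.
Then u($1,649) = 0.65·u($2,000) + 0.35·u($1,510) = 0.65·1.00 + 0.35·0.61 = 0.8635.

0.86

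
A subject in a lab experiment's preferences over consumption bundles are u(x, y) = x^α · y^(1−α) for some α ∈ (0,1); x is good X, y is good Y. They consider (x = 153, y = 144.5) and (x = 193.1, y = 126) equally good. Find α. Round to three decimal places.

α ≈ 0.370

Indifference: 153^α · 144.5^(1−α) = 193.1^α · 126^(1−α).
(153/193.1)^α = (126/144.5)^(1−α); take logs: α·ln(153/193.1) = (1−α)·ln(126/144.5), i.e. α·-0.232770 = (1−α)·-0.136998.
With A = -0.232770 and B = -0.136998: α·A = (1−α)·B, so α = B/(A+B) = -0.136998/-0.369768 ≈ 0.370.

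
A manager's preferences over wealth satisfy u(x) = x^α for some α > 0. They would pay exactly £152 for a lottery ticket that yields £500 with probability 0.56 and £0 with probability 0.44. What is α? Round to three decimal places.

Since u(0) = 0, the lottery's EU is 0.56·500^α.
Indifference: 152^α = 0.56·500^α, so (152/500)^α = 0.56.
α = ln(0.56) / ln(152/500) = -0.579818/-1.190728 ≈ 0.487.

α ≈ 0.487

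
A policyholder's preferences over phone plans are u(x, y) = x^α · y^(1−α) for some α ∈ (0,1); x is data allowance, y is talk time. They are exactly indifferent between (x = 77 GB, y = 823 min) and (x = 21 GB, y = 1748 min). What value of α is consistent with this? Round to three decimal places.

α ≈ 0.367

The Cobb–Douglas utilities coincide, so 77^α·823^(1−α) = 21^α·1748^(1−α).
Taking logs: α·ln 77 + (1−α)·ln 823 = α·ln 21 + (1−α)·ln 1748, i.e. α·1.299283 = (1−α)·0.753271.
With A = 1.299283 and B = 0.753271: α·A = (1−α)·B, so α = B/(A+B) = 0.753271/2.052554 ≈ 0.367.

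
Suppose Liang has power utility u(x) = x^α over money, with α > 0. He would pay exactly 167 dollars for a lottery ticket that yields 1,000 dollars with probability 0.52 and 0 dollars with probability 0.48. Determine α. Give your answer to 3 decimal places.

α ≈ 0.365

EU(lottery) = 0.52·1000^α + 0.48·0 = 0.52·1000^α.
Equating: 167^α = 0.52·1000^α, i.e. 0.1670^α = 0.52.
Take logs: α = ln 0.52 / ln(167/1000) ≈ 0.36537.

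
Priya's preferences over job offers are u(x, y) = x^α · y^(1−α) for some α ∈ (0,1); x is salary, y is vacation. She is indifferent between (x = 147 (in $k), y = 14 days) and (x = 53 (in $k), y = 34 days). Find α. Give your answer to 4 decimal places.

α ≈ 0.4652

Set the two utilities equal: 147^α·14^(1−α) = 53^α·34^(1−α).
Taking logs: α·ln 147 + (1−α)·ln 14 = α·ln 53 + (1−α)·ln 34, i.e. α·1.0201407 = (1−α)·0.8873032.
So α/(1−α) = (0.8873032)/(1.0201407) = 0.8697851, and α = 0.8697851/1.8697851 ≈ 0.4652.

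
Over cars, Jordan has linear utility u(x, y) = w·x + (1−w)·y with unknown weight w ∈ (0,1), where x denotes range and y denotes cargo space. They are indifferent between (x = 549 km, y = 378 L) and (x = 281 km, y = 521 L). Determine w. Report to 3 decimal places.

w = 0.348

Equating utilities: w·549 + (1−w)·378 = w·281 + (1−w)·521.
Collecting terms: w·268 = (1−w)·143.
Hence w = 143/(268+143) = 143/411 = 0.348.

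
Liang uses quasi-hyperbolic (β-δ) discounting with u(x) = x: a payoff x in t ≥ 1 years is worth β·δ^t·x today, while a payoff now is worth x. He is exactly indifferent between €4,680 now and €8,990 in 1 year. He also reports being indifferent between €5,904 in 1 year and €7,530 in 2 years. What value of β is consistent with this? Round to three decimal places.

The second indifference involves only future payoffs, so β cancels: β·δ^1·5904 = β·δ^2·7530, giving δ = 5904/7530 = 0.78406.
The first indifference: 4680 = β·δ·8990, so β = 4680/(δ·8990) = 4680/(0.78406·8990) ≈ 0.664.

β ≈ 0.664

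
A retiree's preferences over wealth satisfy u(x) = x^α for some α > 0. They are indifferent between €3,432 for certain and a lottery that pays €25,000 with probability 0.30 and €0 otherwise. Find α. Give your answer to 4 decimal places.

α ≈ 0.6063

The lottery's expected utility is 0.30·u(25000) + 0.70·u(0) = 0.30·25000^α (since u(0) = 0 for α > 0).
Equating: 3432^α = 0.30·25000^α, i.e. 0.1373^α = 0.30.
Take logs: α = ln 0.30 / ln(3432/25000) ≈ 0.606312.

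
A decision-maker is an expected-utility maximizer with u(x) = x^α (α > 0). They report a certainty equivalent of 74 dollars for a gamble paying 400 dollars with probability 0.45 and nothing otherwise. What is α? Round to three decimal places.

Since u(0) = 0, the lottery's EU is 0.45·400^α.
Setting u(74) equal to that: 74^α = 0.45·400^α ⇒ (74/400)^α = 0.45.
Taking logs: α·ln(74/400) = ln(0.45), so α = -0.798508 / -1.687399 ≈ 0.473.

α ≈ 0.473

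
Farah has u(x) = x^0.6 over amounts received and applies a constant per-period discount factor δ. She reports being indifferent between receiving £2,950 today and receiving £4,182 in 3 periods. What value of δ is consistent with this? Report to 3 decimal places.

The payoff in 3 periods is discounted by δ^3, so u(2950) = δ^3·u(4182) and δ^3 = u(2950)/u(4182).
Since u(x) = x^0.6, δ^3 = (2950/4182)^0.6 = 0.70540^0.6 = 0.81108.
Taking the cube root: δ = 0.81108^(1/3) ≈ 0.933.

δ ≈ 0.933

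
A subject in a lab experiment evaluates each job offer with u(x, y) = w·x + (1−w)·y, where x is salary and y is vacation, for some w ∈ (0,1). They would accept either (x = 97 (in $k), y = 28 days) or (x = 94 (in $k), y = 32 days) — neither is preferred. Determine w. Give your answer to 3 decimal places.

w = 0.571

Indifference: w·97 + (1−w)·28 = w·94 + (1−w)·32.
Collecting terms: w·3 = (1−w)·4.
So w/(1−w) = 4/3 = 1.3333, giving w = 4/(3+4) = 0.571.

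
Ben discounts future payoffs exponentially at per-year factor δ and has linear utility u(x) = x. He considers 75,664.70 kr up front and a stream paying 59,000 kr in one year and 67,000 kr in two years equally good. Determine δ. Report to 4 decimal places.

δ ≈ 0.7100

Present value of the stream is 59000·δ + 67000·δ². Indifference gives 59000δ + 67000δ² = 75664.70.
That is, 67000δ² + 59000δ − 75664.70 = 0, a quadratic in δ.
δ = (−59000 + √(59000² + 4·67000·75664.70)) / (2·67000) = (−59000 + √23759139600.00) / 134000 ≈ 0.7100.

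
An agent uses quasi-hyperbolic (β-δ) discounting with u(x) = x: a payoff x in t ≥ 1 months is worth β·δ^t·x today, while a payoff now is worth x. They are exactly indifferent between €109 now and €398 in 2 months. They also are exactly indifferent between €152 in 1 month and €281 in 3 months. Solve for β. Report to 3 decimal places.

The second indifference involves only future payoffs, so β cancels: β·δ^1·152 = β·δ^3·281, giving δ^2 = 152/281 = 0.54093, so δ = 0.73548.
The first indifference: 109 = β·δ^2·398, so β = 109/(δ^2·398) = 109/(0.54093·398) ≈ 0.506.

β ≈ 0.506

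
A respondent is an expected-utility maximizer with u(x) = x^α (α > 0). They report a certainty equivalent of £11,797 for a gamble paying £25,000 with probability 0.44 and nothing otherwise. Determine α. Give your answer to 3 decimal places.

Since u(0) = 0, the lottery's EU is 0.44·25000^α.
Indifference: 11797^α = 0.44·25000^α, so (11797/25000)^α = 0.44.
α = ln(0.44) / ln(11797/25000) = -0.820981/-0.751031 ≈ 1.093.

α ≈ 1.093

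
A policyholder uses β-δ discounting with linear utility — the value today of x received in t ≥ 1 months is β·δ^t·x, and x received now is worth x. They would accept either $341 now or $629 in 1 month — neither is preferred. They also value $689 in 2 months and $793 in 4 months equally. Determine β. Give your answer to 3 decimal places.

The second indifference involves only future payoffs, so β cancels: β·δ^2·689 = β·δ^4·793, giving δ^2 = 689/793 = 0.86885, so δ = 0.93212.
Substituting δ into 341 = β·δ·629: β = 341/(586.305) ≈ 0.582.

β ≈ 0.582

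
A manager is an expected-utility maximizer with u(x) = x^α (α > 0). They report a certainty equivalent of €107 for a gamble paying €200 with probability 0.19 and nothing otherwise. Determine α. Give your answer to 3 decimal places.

α ≈ 2.655

The lottery's expected utility is 0.19·u(200) + 0.81·u(0) = 0.19·200^α (since u(0) = 0 for α > 0).
Equating: 107^α = 0.19·200^α, i.e. 0.5350^α = 0.19.
Taking logs: α·ln(107/200) = ln(0.19), so α = -1.660731 / -0.625489 ≈ 2.655.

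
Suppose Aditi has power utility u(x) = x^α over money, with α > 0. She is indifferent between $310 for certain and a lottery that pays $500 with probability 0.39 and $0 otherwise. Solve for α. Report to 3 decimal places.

Since u(0) = 0, the lottery's EU is 0.39·500^α.
Indifference: 310^α = 0.39·500^α, so (310/500)^α = 0.39.
α = ln(0.39) / ln(310/500) = -0.941609/-0.478036 ≈ 1.970.

α ≈ 1.970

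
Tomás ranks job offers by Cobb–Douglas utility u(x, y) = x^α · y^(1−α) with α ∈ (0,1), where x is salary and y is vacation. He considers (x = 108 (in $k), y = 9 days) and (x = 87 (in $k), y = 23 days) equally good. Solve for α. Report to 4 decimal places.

The Cobb–Douglas utilities coincide, so 108^α·9^(1−α) = 87^α·23^(1−α).
Taking logs: α·ln 108 + (1−α)·ln 9 = α·ln 87 + (1−α)·ln 23, i.e. α·0.2162231 = (1−α)·0.9382696.
With A = 0.2162231 and B = 0.9382696: α·A = (1−α)·B, so α = B/(A+B) = 0.9382696/1.1544927 ≈ 0.8127.

α ≈ 0.8127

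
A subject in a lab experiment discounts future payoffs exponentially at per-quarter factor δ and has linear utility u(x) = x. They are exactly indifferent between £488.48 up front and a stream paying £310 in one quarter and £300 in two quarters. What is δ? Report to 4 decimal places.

The stream is worth 310δ + 300δ² today, so 310δ + 300δ² = 488.48.
Rearranged: 300δ² + 310δ − 488.48 = 0.
By the quadratic formula (taking the positive root), δ = (−310 + √682276.00) / 600 ≈ 0.8600.

δ ≈ 0.8600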